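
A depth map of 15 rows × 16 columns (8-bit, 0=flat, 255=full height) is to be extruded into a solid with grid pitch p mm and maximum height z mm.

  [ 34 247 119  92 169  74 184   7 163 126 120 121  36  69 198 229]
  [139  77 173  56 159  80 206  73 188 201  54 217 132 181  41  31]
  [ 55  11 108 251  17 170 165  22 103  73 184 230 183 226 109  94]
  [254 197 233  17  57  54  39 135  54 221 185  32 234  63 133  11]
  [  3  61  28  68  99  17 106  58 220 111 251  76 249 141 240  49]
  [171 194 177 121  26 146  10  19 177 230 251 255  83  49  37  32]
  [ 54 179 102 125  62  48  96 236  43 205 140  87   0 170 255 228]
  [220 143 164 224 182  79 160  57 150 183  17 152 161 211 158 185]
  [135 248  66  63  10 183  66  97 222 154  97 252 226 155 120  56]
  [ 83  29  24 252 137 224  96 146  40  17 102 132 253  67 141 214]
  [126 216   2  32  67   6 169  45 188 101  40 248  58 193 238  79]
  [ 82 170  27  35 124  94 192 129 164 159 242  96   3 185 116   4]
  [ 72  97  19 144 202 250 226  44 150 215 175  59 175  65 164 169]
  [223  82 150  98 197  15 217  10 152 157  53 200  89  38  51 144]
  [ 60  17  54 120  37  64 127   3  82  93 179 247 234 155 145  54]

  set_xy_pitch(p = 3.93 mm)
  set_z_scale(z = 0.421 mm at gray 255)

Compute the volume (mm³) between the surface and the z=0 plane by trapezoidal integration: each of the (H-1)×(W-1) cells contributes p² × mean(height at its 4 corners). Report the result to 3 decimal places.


670.037

height_mm = gray/255 × 0.421; cell vol = 3.93² × mean(4 corners)
unit = 3.93² × 0.421 / (4×255) = 0.00637481 mm³ per gray-sum
row 0: Σ corner-gray over 15 cells = 7559  → 48.1872
row 1: Σ corner-gray over 15 cells = 7699  → 49.0796
row 2: Σ corner-gray over 15 cells = 7426  → 47.3393
row 3: Σ corner-gray over 15 cells = 7075  → 45.1018
row 4: Σ corner-gray over 15 cells = 7255  → 46.2492
row 5: Σ corner-gray over 15 cells = 7531  → 48.0087
row 6: Σ corner-gray over 15 cells = 8265  → 52.6878
row 7: Σ corner-gray over 15 cells = 8596  → 54.7978
row 8: Σ corner-gray over 15 cells = 7726  → 49.2518
row 9: Σ corner-gray over 15 cells = 7028  → 44.8021
row 10: Σ corner-gray over 15 cells = 6969  → 44.4260
row 11: Σ corner-gray over 15 cells = 7769  → 49.5259
row 12: Σ corner-gray over 15 cells = 7596  → 48.4230
row 13: Σ corner-gray over 15 cells = 6613  → 42.1566
Σ rows: total corner-gray = 105107  → 670.0368 mm³


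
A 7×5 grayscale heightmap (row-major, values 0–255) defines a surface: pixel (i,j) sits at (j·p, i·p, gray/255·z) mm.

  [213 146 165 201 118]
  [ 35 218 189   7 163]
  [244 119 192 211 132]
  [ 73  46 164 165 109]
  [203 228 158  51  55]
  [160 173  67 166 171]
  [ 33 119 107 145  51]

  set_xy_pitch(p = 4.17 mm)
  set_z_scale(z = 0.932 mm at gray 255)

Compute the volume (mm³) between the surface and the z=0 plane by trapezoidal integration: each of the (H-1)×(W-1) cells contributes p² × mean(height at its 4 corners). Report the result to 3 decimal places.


height_mm = gray/255 × 0.932; cell vol = 4.17² × mean(4 corners)
unit = 4.17² × 0.932 / (4×255) = 0.0158887 mm³ per gray-sum
row 0: Σ corner-gray over 4 cells = 2381  → 37.8309
row 1: Σ corner-gray over 4 cells = 2446  → 38.8637
row 2: Σ corner-gray over 4 cells = 2352  → 37.3702
row 3: Σ corner-gray over 4 cells = 2064  → 32.7942
row 4: Σ corner-gray over 4 cells = 2275  → 36.1467
row 5: Σ corner-gray over 4 cells = 1969  → 31.2848
Σ rows: total corner-gray = 13487  → 214.2906 mm³

214.291


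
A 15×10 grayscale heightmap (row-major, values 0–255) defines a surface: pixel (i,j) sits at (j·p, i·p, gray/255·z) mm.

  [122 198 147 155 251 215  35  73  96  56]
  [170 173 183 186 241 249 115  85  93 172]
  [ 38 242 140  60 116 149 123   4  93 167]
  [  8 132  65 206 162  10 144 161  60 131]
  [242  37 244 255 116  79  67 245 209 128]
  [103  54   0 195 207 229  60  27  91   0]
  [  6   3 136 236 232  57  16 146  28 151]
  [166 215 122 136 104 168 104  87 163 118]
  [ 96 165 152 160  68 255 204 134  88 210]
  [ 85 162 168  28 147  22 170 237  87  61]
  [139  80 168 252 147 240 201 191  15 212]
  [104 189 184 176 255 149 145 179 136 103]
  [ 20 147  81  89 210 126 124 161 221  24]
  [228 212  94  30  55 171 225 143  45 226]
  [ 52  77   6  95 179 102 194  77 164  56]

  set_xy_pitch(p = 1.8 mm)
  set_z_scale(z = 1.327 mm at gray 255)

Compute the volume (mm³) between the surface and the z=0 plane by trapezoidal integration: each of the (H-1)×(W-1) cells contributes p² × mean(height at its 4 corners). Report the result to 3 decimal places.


height_mm = gray/255 × 1.327; cell vol = 1.8² × mean(4 corners)
unit = 1.8² × 1.327 / (4×255) = 0.00421518 mm³ per gray-sum
row 0: Σ corner-gray over 9 cells = 5510  → 23.2256
row 1: Σ corner-gray over 9 cells = 5051  → 21.2909
row 2: Σ corner-gray over 9 cells = 4078  → 17.1895
row 3: Σ corner-gray over 9 cells = 4893  → 20.6249
row 4: Σ corner-gray over 9 cells = 4703  → 19.8240
row 5: Σ corner-gray over 9 cells = 3694  → 15.5709
row 6: Σ corner-gray over 9 cells = 4347  → 18.3234
row 7: Σ corner-gray over 9 cells = 5240  → 22.0875
row 8: Σ corner-gray over 9 cells = 4946  → 20.8483
row 9: Σ corner-gray over 9 cells = 5127  → 21.6112
row 10: Σ corner-gray over 9 cells = 5972  → 25.1730
row 11: Σ corner-gray over 9 cells = 5395  → 22.7409
row 12: Σ corner-gray over 9 cells = 4766  → 20.0895
row 13: Σ corner-gray over 9 cells = 4300  → 18.1253
Σ rows: total corner-gray = 68022  → 286.7247 mm³

286.725


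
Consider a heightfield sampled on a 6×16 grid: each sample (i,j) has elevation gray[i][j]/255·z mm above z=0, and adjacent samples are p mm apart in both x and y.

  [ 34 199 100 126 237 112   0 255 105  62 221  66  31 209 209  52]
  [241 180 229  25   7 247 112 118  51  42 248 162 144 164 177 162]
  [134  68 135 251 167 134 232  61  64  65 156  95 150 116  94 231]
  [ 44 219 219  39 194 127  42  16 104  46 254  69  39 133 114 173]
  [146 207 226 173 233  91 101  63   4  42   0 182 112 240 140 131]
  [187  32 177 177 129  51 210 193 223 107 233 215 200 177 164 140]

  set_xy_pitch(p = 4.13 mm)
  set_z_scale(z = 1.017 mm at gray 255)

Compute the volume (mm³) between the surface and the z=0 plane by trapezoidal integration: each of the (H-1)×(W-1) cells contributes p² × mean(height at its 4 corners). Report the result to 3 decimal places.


678.041

height_mm = gray/255 × 1.017; cell vol = 4.13² × mean(4 corners)
unit = 4.13² × 1.017 / (4×255) = 0.0170067 mm³ per gray-sum
row 0: Σ corner-gray over 15 cells = 8165  → 138.8600
row 1: Σ corner-gray over 15 cells = 8156  → 138.7069
row 2: Σ corner-gray over 15 cells = 7388  → 125.6457
row 3: Σ corner-gray over 15 cells = 7352  → 125.0335
row 4: Σ corner-gray over 15 cells = 8808  → 149.7953
Σ rows: total corner-gray = 39869  → 678.0414 mm³


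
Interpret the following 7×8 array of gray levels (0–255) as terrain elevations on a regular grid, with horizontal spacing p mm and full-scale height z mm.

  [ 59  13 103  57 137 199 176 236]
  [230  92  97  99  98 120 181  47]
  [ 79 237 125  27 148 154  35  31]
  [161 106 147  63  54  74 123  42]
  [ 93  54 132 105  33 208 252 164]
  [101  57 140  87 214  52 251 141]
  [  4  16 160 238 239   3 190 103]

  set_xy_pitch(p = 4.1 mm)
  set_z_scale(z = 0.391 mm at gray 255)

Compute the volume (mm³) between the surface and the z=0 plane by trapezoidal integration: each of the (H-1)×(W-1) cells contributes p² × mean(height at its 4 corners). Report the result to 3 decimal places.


128.245

height_mm = gray/255 × 0.391; cell vol = 4.1² × mean(4 corners)
unit = 4.1² × 0.391 / (4×255) = 0.00644383 mm³ per gray-sum
row 0: Σ corner-gray over 7 cells = 3316  → 21.3678
row 1: Σ corner-gray over 7 cells = 3213  → 20.7040
row 2: Σ corner-gray over 7 cells = 2899  → 18.6807
row 3: Σ corner-gray over 7 cells = 3162  → 20.3754
row 4: Σ corner-gray over 7 cells = 3669  → 23.6424
row 5: Σ corner-gray over 7 cells = 3643  → 23.4749
Σ rows: total corner-gray = 19902  → 128.2452 mm³


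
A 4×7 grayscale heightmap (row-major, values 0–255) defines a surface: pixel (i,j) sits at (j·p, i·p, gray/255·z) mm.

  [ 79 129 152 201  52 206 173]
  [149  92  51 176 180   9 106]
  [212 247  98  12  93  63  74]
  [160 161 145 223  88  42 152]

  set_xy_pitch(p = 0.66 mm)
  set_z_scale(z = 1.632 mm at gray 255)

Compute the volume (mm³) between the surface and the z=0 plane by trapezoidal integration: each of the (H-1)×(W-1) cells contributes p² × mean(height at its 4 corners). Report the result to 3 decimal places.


height_mm = gray/255 × 1.632; cell vol = 0.66² × mean(4 corners)
unit = 0.66² × 1.632 / (4×255) = 0.00069696 mm³ per gray-sum
row 0: Σ corner-gray over 6 cells = 3003  → 2.0930
row 1: Σ corner-gray over 6 cells = 2583  → 1.8002
row 2: Σ corner-gray over 6 cells = 2942  → 2.0505
Σ rows: total corner-gray = 8528  → 5.9437 mm³

5.944


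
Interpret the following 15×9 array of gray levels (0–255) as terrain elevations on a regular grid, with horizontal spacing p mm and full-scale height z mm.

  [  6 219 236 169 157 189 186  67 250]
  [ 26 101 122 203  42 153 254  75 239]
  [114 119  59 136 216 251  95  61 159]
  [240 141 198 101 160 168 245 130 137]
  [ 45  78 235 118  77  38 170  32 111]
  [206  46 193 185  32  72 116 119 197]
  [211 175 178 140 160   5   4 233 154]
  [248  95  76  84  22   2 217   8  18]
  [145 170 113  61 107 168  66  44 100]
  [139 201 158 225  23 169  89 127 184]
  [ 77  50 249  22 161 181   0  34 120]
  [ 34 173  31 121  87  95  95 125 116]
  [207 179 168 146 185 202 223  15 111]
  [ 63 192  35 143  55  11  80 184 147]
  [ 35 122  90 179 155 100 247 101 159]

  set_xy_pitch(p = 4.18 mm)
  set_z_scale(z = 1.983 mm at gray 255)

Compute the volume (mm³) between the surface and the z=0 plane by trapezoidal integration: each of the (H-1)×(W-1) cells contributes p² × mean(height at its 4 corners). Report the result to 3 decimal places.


height_mm = gray/255 × 1.983; cell vol = 4.18² × mean(4 corners)
unit = 4.18² × 1.983 / (4×255) = 0.0339684 mm³ per gray-sum
row 0: Σ corner-gray over 8 cells = 4867  → 165.3242
row 1: Σ corner-gray over 8 cells = 4312  → 146.4717
row 2: Σ corner-gray over 8 cells = 4810  → 163.3880
row 3: Σ corner-gray over 8 cells = 4315  → 146.5737
row 4: Σ corner-gray over 8 cells = 3581  → 121.6408
row 5: Σ corner-gray over 8 cells = 4084  → 138.7270
row 6: Σ corner-gray over 8 cells = 3429  → 116.4776
row 7: Σ corner-gray over 8 cells = 2977  → 101.1239
row 8: Σ corner-gray over 8 cells = 4010  → 136.2133
row 9: Σ corner-gray over 8 cells = 3898  → 132.4088
row 10: Σ corner-gray over 8 cells = 3195  → 108.5290
row 11: Σ corner-gray over 8 cells = 4158  → 141.2406
row 12: Σ corner-gray over 8 cells = 4164  → 141.4444
row 13: Σ corner-gray over 8 cells = 3792  → 128.8082
Σ rows: total corner-gray = 55592  → 1888.3714 mm³

1888.371


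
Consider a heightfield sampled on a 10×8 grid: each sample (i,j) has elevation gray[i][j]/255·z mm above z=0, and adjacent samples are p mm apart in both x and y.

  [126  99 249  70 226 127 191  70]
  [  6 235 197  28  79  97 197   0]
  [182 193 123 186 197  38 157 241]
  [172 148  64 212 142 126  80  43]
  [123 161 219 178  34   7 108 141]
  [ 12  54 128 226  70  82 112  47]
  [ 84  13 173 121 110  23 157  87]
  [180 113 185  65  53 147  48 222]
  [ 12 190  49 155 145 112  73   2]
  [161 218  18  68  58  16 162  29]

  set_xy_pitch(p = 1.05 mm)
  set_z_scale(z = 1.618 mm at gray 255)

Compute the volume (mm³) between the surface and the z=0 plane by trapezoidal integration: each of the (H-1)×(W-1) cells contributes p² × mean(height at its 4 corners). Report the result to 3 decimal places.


height_mm = gray/255 × 1.618; cell vol = 1.05² × mean(4 corners)
unit = 1.05² × 1.618 / (4×255) = 0.00174887 mm³ per gray-sum
row 0: Σ corner-gray over 7 cells = 3792  → 6.6317
row 1: Σ corner-gray over 7 cells = 3883  → 6.7909
row 2: Σ corner-gray over 7 cells = 3970  → 6.9430
row 3: Σ corner-gray over 7 cells = 3437  → 6.0109
row 4: Σ corner-gray over 7 cells = 3081  → 5.3883
row 5: Σ corner-gray over 7 cells = 2768  → 4.8409
row 6: Σ corner-gray over 7 cells = 2989  → 5.2274
row 7: Σ corner-gray over 7 cells = 3086  → 5.3970
row 8: Σ corner-gray over 7 cells = 2732  → 4.7779
Σ rows: total corner-gray = 29738  → 52.0078 mm³

52.008


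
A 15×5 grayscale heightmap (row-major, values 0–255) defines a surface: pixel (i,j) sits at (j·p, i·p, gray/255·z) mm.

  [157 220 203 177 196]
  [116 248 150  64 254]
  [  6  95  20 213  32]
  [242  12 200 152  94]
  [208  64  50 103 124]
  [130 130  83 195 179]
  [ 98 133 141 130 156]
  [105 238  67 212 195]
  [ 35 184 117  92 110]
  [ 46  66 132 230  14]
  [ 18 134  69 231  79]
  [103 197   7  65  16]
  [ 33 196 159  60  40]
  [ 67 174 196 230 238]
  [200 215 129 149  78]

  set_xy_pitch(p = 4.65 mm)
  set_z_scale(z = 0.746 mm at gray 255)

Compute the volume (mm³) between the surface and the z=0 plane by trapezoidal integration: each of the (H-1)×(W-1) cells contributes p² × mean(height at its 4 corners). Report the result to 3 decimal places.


462.547

height_mm = gray/255 × 0.746; cell vol = 4.65² × mean(4 corners)
unit = 4.65² × 0.746 / (4×255) = 0.0158141 mm³ per gray-sum
row 0: Σ corner-gray over 4 cells = 2847  → 45.0228
row 1: Σ corner-gray over 4 cells = 1988  → 31.4384
row 2: Σ corner-gray over 4 cells = 1758  → 27.8012
row 3: Σ corner-gray over 4 cells = 1830  → 28.9398
row 4: Σ corner-gray over 4 cells = 1891  → 29.9045
row 5: Σ corner-gray over 4 cells = 2187  → 34.5854
row 6: Σ corner-gray over 4 cells = 2396  → 37.8906
row 7: Σ corner-gray over 4 cells = 2265  → 35.8189
row 8: Σ corner-gray over 4 cells = 1847  → 29.2086
row 9: Σ corner-gray over 4 cells = 1881  → 29.7463
row 10: Σ corner-gray over 4 cells = 1622  → 25.6505
row 11: Σ corner-gray over 4 cells = 1560  → 24.6700
row 12: Σ corner-gray over 4 cells = 2408  → 38.0804
row 13: Σ corner-gray over 4 cells = 2769  → 43.7893
Σ rows: total corner-gray = 29249  → 462.5467 mm³


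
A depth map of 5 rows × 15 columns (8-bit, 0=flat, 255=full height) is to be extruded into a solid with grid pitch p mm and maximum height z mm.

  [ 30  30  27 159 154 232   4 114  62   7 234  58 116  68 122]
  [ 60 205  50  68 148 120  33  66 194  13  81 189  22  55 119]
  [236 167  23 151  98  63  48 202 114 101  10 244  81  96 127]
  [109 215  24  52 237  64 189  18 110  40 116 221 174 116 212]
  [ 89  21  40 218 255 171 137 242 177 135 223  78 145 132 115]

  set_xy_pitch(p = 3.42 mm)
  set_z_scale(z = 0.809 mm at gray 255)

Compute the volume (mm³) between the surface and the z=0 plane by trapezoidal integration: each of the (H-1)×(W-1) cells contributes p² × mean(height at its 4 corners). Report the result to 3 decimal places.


235.929

height_mm = gray/255 × 0.809; cell vol = 3.42² × mean(4 corners)
unit = 3.42² × 0.809 / (4×255) = 0.00927685 mm³ per gray-sum
row 0: Σ corner-gray over 14 cells = 5349  → 49.6219
row 1: Σ corner-gray over 14 cells = 5826  → 54.0469
row 2: Σ corner-gray over 14 cells = 6632  → 61.5241
row 3: Σ corner-gray over 14 cells = 7625  → 70.7360
Σ rows: total corner-gray = 25432  → 235.9289 mm³


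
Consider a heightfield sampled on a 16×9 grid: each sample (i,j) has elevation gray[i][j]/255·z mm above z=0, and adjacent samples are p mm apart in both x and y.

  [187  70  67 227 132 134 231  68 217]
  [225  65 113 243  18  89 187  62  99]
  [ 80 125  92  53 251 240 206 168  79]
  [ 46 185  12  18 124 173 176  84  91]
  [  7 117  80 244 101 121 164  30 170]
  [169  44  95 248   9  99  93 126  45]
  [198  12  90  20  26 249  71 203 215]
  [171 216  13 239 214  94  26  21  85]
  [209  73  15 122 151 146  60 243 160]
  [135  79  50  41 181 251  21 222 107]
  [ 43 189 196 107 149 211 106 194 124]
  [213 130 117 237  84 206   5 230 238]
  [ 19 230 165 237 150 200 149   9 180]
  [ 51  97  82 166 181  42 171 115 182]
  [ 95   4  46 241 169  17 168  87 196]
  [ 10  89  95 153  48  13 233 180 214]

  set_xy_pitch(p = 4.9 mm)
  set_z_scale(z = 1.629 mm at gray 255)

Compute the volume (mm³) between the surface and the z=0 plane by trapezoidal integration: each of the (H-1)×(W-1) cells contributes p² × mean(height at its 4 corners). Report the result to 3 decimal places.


height_mm = gray/255 × 1.629; cell vol = 4.9² × mean(4 corners)
unit = 4.9² × 1.629 / (4×255) = 0.0383454 mm³ per gray-sum
row 0: Σ corner-gray over 8 cells = 4140  → 158.7499
row 1: Σ corner-gray over 8 cells = 4307  → 165.1536
row 2: Σ corner-gray over 8 cells = 4110  → 157.5995
row 3: Σ corner-gray over 8 cells = 3572  → 136.9697
row 4: Σ corner-gray over 8 cells = 3533  → 135.4742
row 5: Σ corner-gray over 8 cells = 3397  → 130.2593
row 6: Σ corner-gray over 8 cells = 3657  → 140.2291
row 7: Σ corner-gray over 8 cells = 3891  → 149.2019
row 8: Σ corner-gray over 8 cells = 3921  → 150.3522
row 9: Σ corner-gray over 8 cells = 4403  → 168.8347
row 10: Σ corner-gray over 8 cells = 4940  → 189.4262
row 11: Σ corner-gray over 8 cells = 4948  → 189.7330
row 12: Σ corner-gray over 8 cells = 4420  → 169.4866
row 13: Σ corner-gray over 8 cells = 3696  → 141.7245
row 14: Σ corner-gray over 8 cells = 3601  → 138.0817
Σ rows: total corner-gray = 60536  → 2321.2761 mm³

2321.276


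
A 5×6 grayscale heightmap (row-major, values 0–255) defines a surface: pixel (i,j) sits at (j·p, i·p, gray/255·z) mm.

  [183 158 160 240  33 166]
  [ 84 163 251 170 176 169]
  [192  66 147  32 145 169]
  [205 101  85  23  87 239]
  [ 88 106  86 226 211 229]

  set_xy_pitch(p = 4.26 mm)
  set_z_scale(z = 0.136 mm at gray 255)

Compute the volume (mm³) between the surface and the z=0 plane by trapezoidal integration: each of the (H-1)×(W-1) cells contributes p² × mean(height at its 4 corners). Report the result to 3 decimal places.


26.631

height_mm = gray/255 × 0.136; cell vol = 4.26² × mean(4 corners)
unit = 4.26² × 0.136 / (4×255) = 0.00241968 mm³ per gray-sum
row 0: Σ corner-gray over 5 cells = 3304  → 7.9946
row 1: Σ corner-gray over 5 cells = 2914  → 7.0509
row 2: Σ corner-gray over 5 cells = 2177  → 5.2676
row 3: Σ corner-gray over 5 cells = 2611  → 6.3178
Σ rows: total corner-gray = 11006  → 26.6310 mm³


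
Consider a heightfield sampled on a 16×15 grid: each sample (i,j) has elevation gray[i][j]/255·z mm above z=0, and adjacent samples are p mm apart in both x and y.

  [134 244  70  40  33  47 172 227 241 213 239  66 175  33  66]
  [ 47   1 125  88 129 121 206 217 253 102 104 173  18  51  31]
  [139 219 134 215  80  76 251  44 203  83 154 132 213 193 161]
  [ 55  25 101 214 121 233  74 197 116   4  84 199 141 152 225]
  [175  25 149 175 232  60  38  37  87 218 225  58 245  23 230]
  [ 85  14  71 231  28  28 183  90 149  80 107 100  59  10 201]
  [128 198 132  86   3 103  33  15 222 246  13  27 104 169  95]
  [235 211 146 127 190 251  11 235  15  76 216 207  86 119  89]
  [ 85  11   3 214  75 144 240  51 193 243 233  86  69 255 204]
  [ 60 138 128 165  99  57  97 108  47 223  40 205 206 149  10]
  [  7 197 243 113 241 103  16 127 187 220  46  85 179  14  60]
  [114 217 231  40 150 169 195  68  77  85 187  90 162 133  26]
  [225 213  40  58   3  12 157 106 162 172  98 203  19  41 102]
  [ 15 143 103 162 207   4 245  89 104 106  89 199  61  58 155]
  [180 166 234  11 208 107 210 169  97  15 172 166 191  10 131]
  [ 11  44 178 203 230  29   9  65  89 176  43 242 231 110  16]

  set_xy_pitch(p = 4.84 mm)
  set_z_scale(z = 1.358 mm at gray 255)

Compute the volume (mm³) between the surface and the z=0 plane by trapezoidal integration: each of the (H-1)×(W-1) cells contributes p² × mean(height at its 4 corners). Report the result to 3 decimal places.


height_mm = gray/255 × 1.358; cell vol = 4.84² × mean(4 corners)
unit = 4.84² × 1.358 / (4×255) = 0.0311882 mm³ per gray-sum
row 0: Σ corner-gray over 14 cells = 7054  → 220.0016
row 1: Σ corner-gray over 14 cells = 7548  → 235.4085
row 2: Σ corner-gray over 14 cells = 7896  → 246.2620
row 3: Σ corner-gray over 14 cells = 7151  → 223.0268
row 4: Σ corner-gray over 14 cells = 6135  → 191.3396
row 5: Σ corner-gray over 14 cells = 5511  → 171.8782
row 6: Σ corner-gray over 14 cells = 7029  → 219.2219
row 7: Σ corner-gray over 14 cells = 8027  → 250.3477
row 8: Σ corner-gray over 14 cells = 7317  → 228.2041
row 9: Σ corner-gray over 14 cells = 7003  → 218.4110
row 10: Σ corner-gray over 14 cells = 7357  → 229.4516
row 11: Σ corner-gray over 14 cells = 6643  → 207.1832
row 12: Σ corner-gray over 14 cells = 6205  → 193.5228
row 13: Σ corner-gray over 14 cells = 7133  → 222.4654
row 14: Σ corner-gray over 14 cells = 7148  → 222.9333
Σ rows: total corner-gray = 105157  → 3279.6576 mm³

3279.658


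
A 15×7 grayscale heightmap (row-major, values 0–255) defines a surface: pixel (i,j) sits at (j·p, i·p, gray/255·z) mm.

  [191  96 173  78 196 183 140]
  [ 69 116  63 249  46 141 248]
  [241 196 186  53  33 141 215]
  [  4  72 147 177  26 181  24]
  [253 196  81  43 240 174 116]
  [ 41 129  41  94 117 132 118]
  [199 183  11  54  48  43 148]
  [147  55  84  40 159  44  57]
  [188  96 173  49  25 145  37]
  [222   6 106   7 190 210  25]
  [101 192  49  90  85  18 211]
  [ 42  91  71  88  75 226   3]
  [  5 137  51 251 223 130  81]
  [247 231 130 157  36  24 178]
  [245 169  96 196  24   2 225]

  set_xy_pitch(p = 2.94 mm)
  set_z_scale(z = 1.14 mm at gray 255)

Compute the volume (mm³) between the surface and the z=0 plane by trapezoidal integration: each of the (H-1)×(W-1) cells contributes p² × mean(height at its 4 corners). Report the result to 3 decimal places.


height_mm = gray/255 × 1.14; cell vol = 2.94² × mean(4 corners)
unit = 2.94² × 1.14 / (4×255) = 0.00966049 mm³ per gray-sum
row 0: Σ corner-gray over 6 cells = 3330  → 32.1694
row 1: Σ corner-gray over 6 cells = 3221  → 31.1165
row 2: Σ corner-gray over 6 cells = 2908  → 28.0927
row 3: Σ corner-gray over 6 cells = 3071  → 29.6674
row 4: Σ corner-gray over 6 cells = 3022  → 29.1940
row 5: Σ corner-gray over 6 cells = 2210  → 21.3497
row 6: Σ corner-gray over 6 cells = 1993  → 19.2534
row 7: Σ corner-gray over 6 cells = 2169  → 20.9536
row 8: Σ corner-gray over 6 cells = 2486  → 24.0160
row 9: Σ corner-gray over 6 cells = 2465  → 23.8131
row 10: Σ corner-gray over 6 cells = 2327  → 22.4800
row 11: Σ corner-gray over 6 cells = 2817  → 27.2136
row 12: Σ corner-gray over 6 cells = 3251  → 31.4063
row 13: Σ corner-gray over 6 cells = 3025  → 29.2230
Σ rows: total corner-gray = 38295  → 369.9486 mm³

369.949


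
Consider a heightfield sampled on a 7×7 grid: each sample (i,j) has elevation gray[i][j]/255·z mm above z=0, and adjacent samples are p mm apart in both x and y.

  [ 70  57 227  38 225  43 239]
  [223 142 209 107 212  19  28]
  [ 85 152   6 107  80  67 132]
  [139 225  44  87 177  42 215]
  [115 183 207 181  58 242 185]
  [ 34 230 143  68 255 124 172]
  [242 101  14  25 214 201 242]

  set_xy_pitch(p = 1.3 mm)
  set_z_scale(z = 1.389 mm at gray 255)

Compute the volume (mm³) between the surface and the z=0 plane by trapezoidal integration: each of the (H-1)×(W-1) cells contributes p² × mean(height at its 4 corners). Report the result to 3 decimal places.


44.203

height_mm = gray/255 × 1.389; cell vol = 1.3² × mean(4 corners)
unit = 1.3² × 1.389 / (4×255) = 0.00230138 mm³ per gray-sum
row 0: Σ corner-gray over 6 cells = 3118  → 7.1757
row 1: Σ corner-gray over 6 cells = 2670  → 6.1447
row 2: Σ corner-gray over 6 cells = 2545  → 5.8570
row 3: Σ corner-gray over 6 cells = 3546  → 8.1607
row 4: Σ corner-gray over 6 cells = 3888  → 8.9478
row 5: Σ corner-gray over 6 cells = 3440  → 7.9168
Σ rows: total corner-gray = 19207  → 44.2027 mm³


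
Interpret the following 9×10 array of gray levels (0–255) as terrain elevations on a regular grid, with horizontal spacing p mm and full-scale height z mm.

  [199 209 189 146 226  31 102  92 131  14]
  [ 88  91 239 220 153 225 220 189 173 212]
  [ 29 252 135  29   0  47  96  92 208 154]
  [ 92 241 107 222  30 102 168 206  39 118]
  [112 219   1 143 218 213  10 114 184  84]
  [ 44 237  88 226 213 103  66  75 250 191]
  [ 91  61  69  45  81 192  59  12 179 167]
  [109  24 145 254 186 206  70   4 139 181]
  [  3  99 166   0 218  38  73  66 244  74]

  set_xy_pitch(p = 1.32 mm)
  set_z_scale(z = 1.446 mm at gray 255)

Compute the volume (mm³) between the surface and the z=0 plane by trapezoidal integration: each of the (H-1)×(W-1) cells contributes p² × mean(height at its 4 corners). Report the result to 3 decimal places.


93.800

height_mm = gray/255 × 1.446; cell vol = 1.32² × mean(4 corners)
unit = 1.32² × 1.446 / (4×255) = 0.00247011 mm³ per gray-sum
row 0: Σ corner-gray over 9 cells = 5785  → 14.2896
row 1: Σ corner-gray over 9 cells = 5221  → 12.8964
row 2: Σ corner-gray over 9 cells = 4341  → 10.7227
row 3: Σ corner-gray over 9 cells = 4840  → 11.9553
row 4: Σ corner-gray over 9 cells = 5151  → 12.7235
row 5: Σ corner-gray over 9 cells = 4405  → 10.8808
row 6: Σ corner-gray over 9 cells = 4000  → 9.8804
row 7: Σ corner-gray over 9 cells = 4231  → 10.4510
Σ rows: total corner-gray = 37974  → 93.7999 mm³


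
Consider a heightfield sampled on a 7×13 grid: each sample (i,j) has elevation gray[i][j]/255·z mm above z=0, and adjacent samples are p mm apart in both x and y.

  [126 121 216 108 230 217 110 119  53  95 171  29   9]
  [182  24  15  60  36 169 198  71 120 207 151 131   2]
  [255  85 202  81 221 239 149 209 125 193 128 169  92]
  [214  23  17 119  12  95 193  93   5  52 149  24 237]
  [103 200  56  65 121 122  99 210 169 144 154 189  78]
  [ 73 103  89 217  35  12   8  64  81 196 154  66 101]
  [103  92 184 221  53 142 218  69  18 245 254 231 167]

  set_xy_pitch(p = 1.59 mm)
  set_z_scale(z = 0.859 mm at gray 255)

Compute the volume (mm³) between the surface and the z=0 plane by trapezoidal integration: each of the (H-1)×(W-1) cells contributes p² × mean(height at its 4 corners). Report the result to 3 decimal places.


73.978

height_mm = gray/255 × 0.859; cell vol = 1.59² × mean(4 corners)
unit = 1.59² × 0.859 / (4×255) = 0.00212906 mm³ per gray-sum
row 0: Σ corner-gray over 12 cells = 5621  → 11.9674
row 1: Σ corner-gray over 12 cells = 6497  → 13.8325
row 2: Σ corner-gray over 12 cells = 5964  → 12.6977
row 3: Σ corner-gray over 12 cells = 5254  → 11.1861
row 4: Σ corner-gray over 12 cells = 5463  → 11.6310
row 5: Σ corner-gray over 12 cells = 5948  → 12.6636
Σ rows: total corner-gray = 34747  → 73.9783 mm³


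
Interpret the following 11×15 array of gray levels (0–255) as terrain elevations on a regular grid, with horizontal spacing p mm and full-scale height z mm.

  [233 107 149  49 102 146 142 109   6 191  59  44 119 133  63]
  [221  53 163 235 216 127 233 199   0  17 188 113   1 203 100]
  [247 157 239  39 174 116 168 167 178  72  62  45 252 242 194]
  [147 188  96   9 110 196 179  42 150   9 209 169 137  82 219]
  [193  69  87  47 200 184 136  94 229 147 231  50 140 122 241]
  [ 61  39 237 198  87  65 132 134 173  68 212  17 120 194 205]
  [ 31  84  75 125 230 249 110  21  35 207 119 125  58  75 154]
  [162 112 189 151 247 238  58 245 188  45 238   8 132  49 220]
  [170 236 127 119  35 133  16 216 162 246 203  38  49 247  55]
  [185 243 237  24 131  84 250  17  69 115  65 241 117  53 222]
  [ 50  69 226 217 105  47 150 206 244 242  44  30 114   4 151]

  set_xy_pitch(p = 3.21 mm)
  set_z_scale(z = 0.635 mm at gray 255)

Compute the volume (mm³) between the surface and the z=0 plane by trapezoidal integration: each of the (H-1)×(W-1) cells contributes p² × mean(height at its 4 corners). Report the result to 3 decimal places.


479.770

height_mm = gray/255 × 0.635; cell vol = 3.21² × mean(4 corners)
unit = 3.21² × 0.635 / (4×255) = 0.00641481 mm³ per gray-sum
row 0: Σ corner-gray over 14 cells = 6825  → 43.7811
row 1: Σ corner-gray over 14 cells = 8080  → 51.8316
row 2: Σ corner-gray over 14 cells = 7781  → 49.9136
row 3: Σ corner-gray over 14 cells = 7424  → 47.6235
row 4: Σ corner-gray over 14 cells = 7524  → 48.2650
row 5: Σ corner-gray over 14 cells = 6829  → 43.8067
row 6: Σ corner-gray over 14 cells = 7393  → 47.4247
row 7: Σ corner-gray over 14 cells = 8061  → 51.7098
row 8: Σ corner-gray over 14 cells = 7578  → 48.6114
row 9: Σ corner-gray over 14 cells = 7296  → 46.8024
Σ rows: total corner-gray = 74791  → 479.7699 mm³


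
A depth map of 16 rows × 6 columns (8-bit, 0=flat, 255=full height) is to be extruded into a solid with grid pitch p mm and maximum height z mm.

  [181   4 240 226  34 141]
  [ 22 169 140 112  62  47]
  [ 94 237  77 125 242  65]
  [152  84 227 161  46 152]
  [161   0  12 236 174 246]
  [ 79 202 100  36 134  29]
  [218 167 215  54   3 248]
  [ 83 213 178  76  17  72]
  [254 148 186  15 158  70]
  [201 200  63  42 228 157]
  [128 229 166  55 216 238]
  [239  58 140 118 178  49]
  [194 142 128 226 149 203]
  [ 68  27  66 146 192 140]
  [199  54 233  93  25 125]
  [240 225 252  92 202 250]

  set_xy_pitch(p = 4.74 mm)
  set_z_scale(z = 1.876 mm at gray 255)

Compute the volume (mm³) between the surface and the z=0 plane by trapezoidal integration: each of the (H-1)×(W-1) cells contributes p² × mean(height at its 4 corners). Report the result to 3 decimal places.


1650.762

height_mm = gray/255 × 1.876; cell vol = 4.74² × mean(4 corners)
unit = 4.74² × 1.876 / (4×255) = 0.0413228 mm³ per gray-sum
row 0: Σ corner-gray over 5 cells = 2365  → 97.7283
row 1: Σ corner-gray over 5 cells = 2556  → 105.6210
row 2: Σ corner-gray over 5 cells = 2861  → 118.2244
row 3: Σ corner-gray over 5 cells = 2591  → 107.0673
row 4: Σ corner-gray over 5 cells = 2303  → 95.1663
row 5: Σ corner-gray over 5 cells = 2396  → 99.0093
row 6: Σ corner-gray over 5 cells = 2467  → 101.9433
row 7: Σ corner-gray over 5 cells = 2461  → 101.6953
row 8: Σ corner-gray over 5 cells = 2762  → 114.1335
row 9: Σ corner-gray over 5 cells = 3122  → 129.0097
row 10: Σ corner-gray over 5 cells = 2974  → 122.8939
row 11: Σ corner-gray over 5 cells = 2963  → 122.4393
row 12: Σ corner-gray over 5 cells = 2757  → 113.9269
row 13: Σ corner-gray over 5 cells = 2204  → 91.0754
row 14: Σ corner-gray over 5 cells = 3166  → 130.8279
Σ rows: total corner-gray = 39948  → 1650.7617 mm³


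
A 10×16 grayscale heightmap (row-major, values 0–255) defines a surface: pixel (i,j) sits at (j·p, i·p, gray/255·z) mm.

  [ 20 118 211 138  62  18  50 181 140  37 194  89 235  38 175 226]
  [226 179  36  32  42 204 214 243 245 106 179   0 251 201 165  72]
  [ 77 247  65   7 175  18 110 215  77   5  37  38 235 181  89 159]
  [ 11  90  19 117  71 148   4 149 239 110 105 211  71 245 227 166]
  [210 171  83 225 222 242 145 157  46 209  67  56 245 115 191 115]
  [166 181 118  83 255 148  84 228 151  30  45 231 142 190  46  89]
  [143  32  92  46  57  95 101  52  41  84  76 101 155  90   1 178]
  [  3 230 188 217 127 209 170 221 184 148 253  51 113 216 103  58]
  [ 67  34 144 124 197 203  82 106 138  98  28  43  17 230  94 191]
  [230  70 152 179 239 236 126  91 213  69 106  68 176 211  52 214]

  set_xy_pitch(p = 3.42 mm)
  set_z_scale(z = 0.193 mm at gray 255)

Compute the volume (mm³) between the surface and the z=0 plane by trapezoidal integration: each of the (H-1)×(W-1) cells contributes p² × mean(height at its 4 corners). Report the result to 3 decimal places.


height_mm = gray/255 × 0.193; cell vol = 3.42² × mean(4 corners)
unit = 3.42² × 0.193 / (4×255) = 0.00221314 mm³ per gray-sum
row 0: Σ corner-gray over 15 cells = 8110  → 17.9486
row 1: Σ corner-gray over 15 cells = 7726  → 17.0987
row 2: Σ corner-gray over 15 cells = 7023  → 15.5429
row 3: Σ corner-gray over 15 cells = 8462  → 18.7276
row 4: Σ corner-gray over 15 cells = 8792  → 19.4579
row 5: Σ corner-gray over 15 cells = 6486  → 14.3544
row 6: Σ corner-gray over 15 cells = 7288  → 16.1294
row 7: Σ corner-gray over 15 cells = 8255  → 18.2695
row 8: Σ corner-gray over 15 cells = 7754  → 17.1607
Σ rows: total corner-gray = 69896  → 154.6898 mm³

154.690


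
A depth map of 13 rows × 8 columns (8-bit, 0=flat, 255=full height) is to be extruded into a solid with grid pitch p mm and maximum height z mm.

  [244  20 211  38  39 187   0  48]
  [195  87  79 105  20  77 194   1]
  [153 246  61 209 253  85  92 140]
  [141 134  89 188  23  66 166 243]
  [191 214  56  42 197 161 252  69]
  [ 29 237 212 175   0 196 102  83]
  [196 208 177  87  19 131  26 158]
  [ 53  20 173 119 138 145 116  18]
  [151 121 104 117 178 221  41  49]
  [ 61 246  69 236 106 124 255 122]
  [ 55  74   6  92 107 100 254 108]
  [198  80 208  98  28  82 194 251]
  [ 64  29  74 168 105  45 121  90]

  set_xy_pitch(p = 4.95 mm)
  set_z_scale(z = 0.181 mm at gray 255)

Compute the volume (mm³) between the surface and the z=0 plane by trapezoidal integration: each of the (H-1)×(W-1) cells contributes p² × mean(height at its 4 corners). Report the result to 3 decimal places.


height_mm = gray/255 × 0.181; cell vol = 4.95² × mean(4 corners)
unit = 4.95² × 0.181 / (4×255) = 0.00434799 mm³ per gray-sum
row 0: Σ corner-gray over 7 cells = 2602  → 11.3135
row 1: Σ corner-gray over 7 cells = 3505  → 15.2397
row 2: Σ corner-gray over 7 cells = 3901  → 16.9615
row 3: Σ corner-gray over 7 cells = 3820  → 16.6093
row 4: Σ corner-gray over 7 cells = 4060  → 17.6529
row 5: Σ corner-gray over 7 cells = 3606  → 15.6789
row 6: Σ corner-gray over 7 cells = 3143  → 13.6657
row 7: Σ corner-gray over 7 cells = 3257  → 14.1614
row 8: Σ corner-gray over 7 cells = 4019  → 17.4746
row 9: Σ corner-gray over 7 cells = 3684  → 16.0180
row 10: Σ corner-gray over 7 cells = 3258  → 14.1658
row 11: Σ corner-gray over 7 cells = 3067  → 13.3353
Σ rows: total corner-gray = 41922  → 182.2765 mm³

182.277


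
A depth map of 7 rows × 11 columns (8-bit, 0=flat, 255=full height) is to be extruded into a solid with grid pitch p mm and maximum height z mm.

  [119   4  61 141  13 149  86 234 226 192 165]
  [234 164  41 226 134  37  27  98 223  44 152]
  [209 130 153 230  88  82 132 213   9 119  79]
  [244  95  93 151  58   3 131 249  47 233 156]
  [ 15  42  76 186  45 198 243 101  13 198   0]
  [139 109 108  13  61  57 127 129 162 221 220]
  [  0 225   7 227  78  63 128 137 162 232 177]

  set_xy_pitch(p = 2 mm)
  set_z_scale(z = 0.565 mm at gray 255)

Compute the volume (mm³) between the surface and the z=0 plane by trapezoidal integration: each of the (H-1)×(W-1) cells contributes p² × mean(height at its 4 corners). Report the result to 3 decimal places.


height_mm = gray/255 × 0.565; cell vol = 2² × mean(4 corners)
unit = 2² × 0.565 / (4×255) = 0.00221569 mm³ per gray-sum
row 0: Σ corner-gray over 10 cells = 4870  → 10.7904
row 1: Σ corner-gray over 10 cells = 4974  → 11.0208
row 2: Σ corner-gray over 10 cells = 5120  → 11.3443
row 3: Σ corner-gray over 10 cells = 4739  → 10.5001
row 4: Σ corner-gray over 10 cells = 4552  → 10.0858
row 5: Σ corner-gray over 10 cells = 5028  → 11.1405
Σ rows: total corner-gray = 29283  → 64.8819 mm³

64.882


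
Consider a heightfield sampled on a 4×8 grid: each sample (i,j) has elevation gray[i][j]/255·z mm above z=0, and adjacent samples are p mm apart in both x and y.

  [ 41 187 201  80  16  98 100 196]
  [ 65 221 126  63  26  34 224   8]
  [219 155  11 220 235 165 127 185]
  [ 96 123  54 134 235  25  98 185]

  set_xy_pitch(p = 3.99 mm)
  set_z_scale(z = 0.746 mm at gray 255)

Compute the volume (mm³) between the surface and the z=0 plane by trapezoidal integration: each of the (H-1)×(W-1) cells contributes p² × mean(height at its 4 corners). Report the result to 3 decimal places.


height_mm = gray/255 × 0.746; cell vol = 3.99² × mean(4 corners)
unit = 3.99² × 0.746 / (4×255) = 0.0116435 mm³ per gray-sum
row 0: Σ corner-gray over 7 cells = 3062  → 35.6525
row 1: Σ corner-gray over 7 cells = 3691  → 42.9762
row 2: Σ corner-gray over 7 cells = 3849  → 44.8159
Σ rows: total corner-gray = 10602  → 123.4446 mm³

123.445


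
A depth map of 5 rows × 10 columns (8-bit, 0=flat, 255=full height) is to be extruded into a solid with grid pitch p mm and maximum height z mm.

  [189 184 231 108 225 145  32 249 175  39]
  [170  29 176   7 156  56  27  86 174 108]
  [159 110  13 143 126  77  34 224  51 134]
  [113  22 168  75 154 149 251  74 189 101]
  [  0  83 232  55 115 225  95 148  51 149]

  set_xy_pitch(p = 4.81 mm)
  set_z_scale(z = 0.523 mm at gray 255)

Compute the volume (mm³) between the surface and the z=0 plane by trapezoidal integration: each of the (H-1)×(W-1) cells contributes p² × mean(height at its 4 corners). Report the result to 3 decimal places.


height_mm = gray/255 × 0.523; cell vol = 4.81² × mean(4 corners)
unit = 4.81² × 0.523 / (4×255) = 0.0118629 mm³ per gray-sum
row 0: Σ corner-gray over 9 cells = 4626  → 54.8779
row 1: Σ corner-gray over 9 cells = 3549  → 42.1015
row 2: Σ corner-gray over 9 cells = 4227  → 50.1446
row 3: Σ corner-gray over 9 cells = 4535  → 53.7984
Σ rows: total corner-gray = 16937  → 200.9223 mm³

200.922


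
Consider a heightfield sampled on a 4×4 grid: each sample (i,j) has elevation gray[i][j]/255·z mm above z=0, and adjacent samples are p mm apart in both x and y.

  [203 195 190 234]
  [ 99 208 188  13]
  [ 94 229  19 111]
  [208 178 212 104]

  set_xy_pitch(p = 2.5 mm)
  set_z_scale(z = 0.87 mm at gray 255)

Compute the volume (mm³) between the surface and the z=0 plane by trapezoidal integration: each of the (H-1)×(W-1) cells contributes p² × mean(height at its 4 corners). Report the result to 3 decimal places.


29.368

height_mm = gray/255 × 0.87; cell vol = 2.5² × mean(4 corners)
unit = 2.5² × 0.87 / (4×255) = 0.00533088 mm³ per gray-sum
row 0: Σ corner-gray over 3 cells = 2111  → 11.2535
row 1: Σ corner-gray over 3 cells = 1605  → 8.5561
row 2: Σ corner-gray over 3 cells = 1793  → 9.5583
Σ rows: total corner-gray = 5509  → 29.3678 mm³


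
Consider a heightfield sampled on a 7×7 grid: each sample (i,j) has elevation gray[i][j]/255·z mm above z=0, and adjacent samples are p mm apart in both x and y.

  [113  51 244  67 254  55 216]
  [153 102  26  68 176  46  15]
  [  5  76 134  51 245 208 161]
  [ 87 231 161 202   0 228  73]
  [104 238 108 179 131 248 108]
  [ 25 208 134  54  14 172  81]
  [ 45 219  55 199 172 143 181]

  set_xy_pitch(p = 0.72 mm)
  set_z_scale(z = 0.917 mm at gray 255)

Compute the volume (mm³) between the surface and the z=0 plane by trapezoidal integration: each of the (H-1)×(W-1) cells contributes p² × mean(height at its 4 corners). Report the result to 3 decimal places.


height_mm = gray/255 × 0.917; cell vol = 0.72² × mean(4 corners)
unit = 0.72² × 0.917 / (4×255) = 0.000466052 mm³ per gray-sum
row 0: Σ corner-gray over 6 cells = 2675  → 1.2467
row 1: Σ corner-gray over 6 cells = 2598  → 1.2108
row 2: Σ corner-gray over 6 cells = 3398  → 1.5836
row 3: Σ corner-gray over 6 cells = 3824  → 1.7822
row 4: Σ corner-gray over 6 cells = 3290  → 1.5333
row 5: Σ corner-gray over 6 cells = 3072  → 1.4317
Σ rows: total corner-gray = 18857  → 8.7883 mm³

8.788


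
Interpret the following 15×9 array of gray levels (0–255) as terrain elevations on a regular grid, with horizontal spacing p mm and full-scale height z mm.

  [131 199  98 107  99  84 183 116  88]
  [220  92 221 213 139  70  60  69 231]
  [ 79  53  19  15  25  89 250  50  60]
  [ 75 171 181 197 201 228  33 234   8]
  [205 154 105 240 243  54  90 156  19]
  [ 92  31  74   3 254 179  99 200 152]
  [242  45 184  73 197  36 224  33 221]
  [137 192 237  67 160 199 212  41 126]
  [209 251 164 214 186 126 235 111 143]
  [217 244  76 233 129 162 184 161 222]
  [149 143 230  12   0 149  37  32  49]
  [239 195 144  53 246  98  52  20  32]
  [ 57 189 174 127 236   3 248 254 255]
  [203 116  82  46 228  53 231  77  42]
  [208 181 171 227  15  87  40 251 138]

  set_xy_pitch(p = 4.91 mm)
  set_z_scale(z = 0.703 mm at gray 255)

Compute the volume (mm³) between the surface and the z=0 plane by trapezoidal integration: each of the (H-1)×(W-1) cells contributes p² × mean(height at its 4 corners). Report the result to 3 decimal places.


1013.905

height_mm = gray/255 × 0.703; cell vol = 4.91² × mean(4 corners)
unit = 4.91² × 0.703 / (4×255) = 0.0166157 mm³ per gray-sum
row 0: Σ corner-gray over 8 cells = 4170  → 69.2874
row 1: Σ corner-gray over 8 cells = 3320  → 55.1641
row 2: Σ corner-gray over 8 cells = 3714  → 61.7106
row 3: Σ corner-gray over 8 cells = 4881  → 81.1011
row 4: Σ corner-gray over 8 cells = 4232  → 70.3176
row 5: Σ corner-gray over 8 cells = 3971  → 65.9809
row 6: Σ corner-gray over 8 cells = 4526  → 75.2026
row 7: Σ corner-gray over 8 cells = 5405  → 89.8078
row 8: Σ corner-gray over 8 cells = 5743  → 95.4239
row 9: Σ corner-gray over 8 cells = 4221  → 70.1348
row 10: Σ corner-gray over 8 cells = 3291  → 54.6822
row 11: Σ corner-gray over 8 cells = 4661  → 77.4457
row 12: Σ corner-gray over 8 cells = 4685  → 77.8445
row 13: Σ corner-gray over 8 cells = 4201  → 69.8025
Σ rows: total corner-gray = 61021  → 1013.9055 mm³
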